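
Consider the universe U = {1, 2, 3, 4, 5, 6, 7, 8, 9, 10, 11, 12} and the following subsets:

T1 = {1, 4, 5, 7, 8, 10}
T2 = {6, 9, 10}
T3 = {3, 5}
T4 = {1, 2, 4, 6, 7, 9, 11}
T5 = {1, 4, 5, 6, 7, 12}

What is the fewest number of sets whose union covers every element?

4

T1, T3, T4, T5 together cover {1, 2, 3, 4, 5, 6, 7, 8, 9, 10, 11, 12} — every element.
No 3 of the 5 sets cover everything (all 10 triples fall short), so 4 is minimum.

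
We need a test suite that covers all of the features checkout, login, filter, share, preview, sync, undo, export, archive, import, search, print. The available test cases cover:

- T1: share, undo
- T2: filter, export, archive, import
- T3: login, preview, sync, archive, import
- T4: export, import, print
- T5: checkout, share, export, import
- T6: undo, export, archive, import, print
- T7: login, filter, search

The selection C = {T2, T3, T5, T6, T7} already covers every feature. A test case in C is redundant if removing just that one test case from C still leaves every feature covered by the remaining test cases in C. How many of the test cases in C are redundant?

1

Drop T2: the rest still cover every feature — redundant.
Drop T3: preview, sync uncovered — not redundant.
Drop T5: checkout, share uncovered — not redundant.
Drop T6: undo, print uncovered — not redundant.
Drop T7: search uncovered — not redundant.
1 redundant: T2.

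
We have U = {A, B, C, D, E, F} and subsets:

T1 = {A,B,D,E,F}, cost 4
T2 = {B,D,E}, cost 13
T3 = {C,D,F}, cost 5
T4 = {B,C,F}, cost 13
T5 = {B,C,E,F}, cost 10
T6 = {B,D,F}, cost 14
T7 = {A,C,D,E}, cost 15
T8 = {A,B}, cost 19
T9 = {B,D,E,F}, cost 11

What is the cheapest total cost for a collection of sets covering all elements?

9

T1, T3 cover every element at cost 4 + 5 = 9.
Any cover uses at least 2 sets; among all covering selections none totals below 9.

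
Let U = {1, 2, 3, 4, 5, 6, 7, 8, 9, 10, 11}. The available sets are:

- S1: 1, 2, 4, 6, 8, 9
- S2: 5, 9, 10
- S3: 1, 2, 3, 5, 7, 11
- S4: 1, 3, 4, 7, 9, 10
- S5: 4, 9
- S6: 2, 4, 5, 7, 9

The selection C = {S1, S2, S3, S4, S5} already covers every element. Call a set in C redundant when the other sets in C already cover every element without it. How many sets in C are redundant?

3

Drop S1: 6, 8 uncovered — not redundant.
Drop S2: the rest still cover every element — redundant.
Drop S3: 11 uncovered — not redundant.
Drop S4: the rest still cover every element — redundant.
Drop S5: the rest still cover every element — redundant.
3 redundant: S2, S4, S5.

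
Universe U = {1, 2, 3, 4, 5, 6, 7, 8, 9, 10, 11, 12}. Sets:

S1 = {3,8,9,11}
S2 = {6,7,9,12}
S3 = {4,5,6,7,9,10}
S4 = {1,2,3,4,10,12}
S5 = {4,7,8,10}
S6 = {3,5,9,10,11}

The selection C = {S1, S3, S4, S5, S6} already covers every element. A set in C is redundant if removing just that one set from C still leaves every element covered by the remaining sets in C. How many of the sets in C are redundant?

3

Drop S1: the rest still cover every element — redundant.
Drop S3: 6 uncovered — not redundant.
Drop S4: 1, 2, 12 uncovered — not redundant.
Drop S5: the rest still cover every element — redundant.
Drop S6: the rest still cover every element — redundant.
3 redundant: S1, S5, S6.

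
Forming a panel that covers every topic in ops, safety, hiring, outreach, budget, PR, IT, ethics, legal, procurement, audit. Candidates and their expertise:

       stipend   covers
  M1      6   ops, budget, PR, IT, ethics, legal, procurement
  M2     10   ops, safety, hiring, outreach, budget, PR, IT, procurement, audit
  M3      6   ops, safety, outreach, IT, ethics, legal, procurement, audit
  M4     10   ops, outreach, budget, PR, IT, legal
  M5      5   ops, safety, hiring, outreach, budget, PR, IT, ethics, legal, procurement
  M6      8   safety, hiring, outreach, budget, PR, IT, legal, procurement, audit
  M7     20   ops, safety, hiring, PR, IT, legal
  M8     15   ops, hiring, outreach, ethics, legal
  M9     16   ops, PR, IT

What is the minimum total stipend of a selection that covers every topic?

11

M3, M5 cover every topic at stipend 6 + 5 = 11.
Any cover uses at least 2 members; among all covering selections none totals below 11.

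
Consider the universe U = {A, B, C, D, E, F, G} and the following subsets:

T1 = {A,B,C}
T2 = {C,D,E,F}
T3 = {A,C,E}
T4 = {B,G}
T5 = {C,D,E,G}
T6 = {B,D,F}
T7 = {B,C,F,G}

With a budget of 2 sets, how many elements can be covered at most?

Choosing T1, T2 covers {A, B, C, D, E, F} — 6 elements.
No choice of 2 sets does better; here G is left uncovered.

6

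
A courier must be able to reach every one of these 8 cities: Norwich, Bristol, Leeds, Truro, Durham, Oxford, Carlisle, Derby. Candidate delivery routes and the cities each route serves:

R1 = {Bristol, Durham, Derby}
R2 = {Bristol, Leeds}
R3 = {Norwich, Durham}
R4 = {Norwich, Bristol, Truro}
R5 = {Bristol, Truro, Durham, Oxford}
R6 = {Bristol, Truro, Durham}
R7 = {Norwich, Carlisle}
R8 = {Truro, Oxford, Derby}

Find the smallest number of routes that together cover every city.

R1, R2, R5, R7 together cover {Norwich, Bristol, Leeds, Truro, Durham, Oxford, Carlisle, Derby} — every city.
No 3 of the 8 routes cover everything (all 56 triples fall short), so 4 is minimum.

4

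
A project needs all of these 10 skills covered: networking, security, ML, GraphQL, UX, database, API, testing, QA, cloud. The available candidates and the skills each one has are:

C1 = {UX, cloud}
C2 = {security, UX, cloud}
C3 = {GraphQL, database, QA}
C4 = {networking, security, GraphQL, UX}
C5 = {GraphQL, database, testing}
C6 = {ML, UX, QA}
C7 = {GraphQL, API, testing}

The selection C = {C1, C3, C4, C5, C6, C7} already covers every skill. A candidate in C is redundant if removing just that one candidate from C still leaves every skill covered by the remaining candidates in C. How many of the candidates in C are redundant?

Drop C1: cloud uncovered — not redundant.
Drop C3: the rest still cover every skill — redundant.
Drop C4: networking, security uncovered — not redundant.
Drop C5: the rest still cover every skill — redundant.
Drop C6: ML uncovered — not redundant.
Drop C7: API uncovered — not redundant.
2 redundant: C3, C5.

2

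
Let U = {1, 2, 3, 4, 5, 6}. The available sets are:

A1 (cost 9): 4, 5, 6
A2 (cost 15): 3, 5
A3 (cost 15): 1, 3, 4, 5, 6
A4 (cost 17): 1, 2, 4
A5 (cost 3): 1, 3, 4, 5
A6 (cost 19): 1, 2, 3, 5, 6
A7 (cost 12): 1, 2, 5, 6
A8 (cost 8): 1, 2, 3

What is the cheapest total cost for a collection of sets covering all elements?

15

A5, A7 cover every element at cost 3 + 12 = 15.
Any cover uses at least 2 sets; among all covering selections none totals below 15.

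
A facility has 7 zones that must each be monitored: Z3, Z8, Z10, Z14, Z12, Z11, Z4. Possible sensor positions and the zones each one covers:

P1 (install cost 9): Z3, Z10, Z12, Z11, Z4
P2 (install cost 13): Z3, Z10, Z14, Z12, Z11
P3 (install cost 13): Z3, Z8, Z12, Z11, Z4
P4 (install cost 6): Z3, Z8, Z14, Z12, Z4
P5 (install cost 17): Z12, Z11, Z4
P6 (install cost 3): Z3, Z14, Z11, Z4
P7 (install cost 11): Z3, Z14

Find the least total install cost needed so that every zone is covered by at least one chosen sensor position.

P1, P4 cover every zone at install cost 9 + 6 = 15.
Any cover uses at least 2 sensor positions; among all covering selections none totals below 15.
Greedy by coverage-per-install cost would pick P6, P4, P1 for 18 — worse than the optimum 15.

15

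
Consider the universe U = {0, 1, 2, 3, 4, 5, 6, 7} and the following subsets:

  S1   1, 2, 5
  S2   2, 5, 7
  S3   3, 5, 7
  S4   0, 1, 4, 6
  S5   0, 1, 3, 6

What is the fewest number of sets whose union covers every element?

S1, S3, S4 together cover {0, 1, 2, 3, 4, 5, 6, 7} — every element.
No 2 of the 5 sets cover everything (all 10 pairs fall short), so 3 is minimum.

3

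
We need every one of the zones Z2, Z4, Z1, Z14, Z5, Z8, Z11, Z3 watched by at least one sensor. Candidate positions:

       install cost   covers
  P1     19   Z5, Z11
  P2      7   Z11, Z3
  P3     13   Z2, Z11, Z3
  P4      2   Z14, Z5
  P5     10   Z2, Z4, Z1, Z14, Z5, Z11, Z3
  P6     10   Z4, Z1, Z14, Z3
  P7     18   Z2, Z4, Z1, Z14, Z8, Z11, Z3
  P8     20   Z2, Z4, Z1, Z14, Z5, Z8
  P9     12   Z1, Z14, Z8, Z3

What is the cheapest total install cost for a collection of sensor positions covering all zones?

20

P4, P7 cover every zone at install cost 2 + 18 = 20.
Any cover uses at least 2 sensor positions; among all covering selections none totals below 20.
Greedy by coverage-per-install cost would pick P4, P5, P9 for 24 — worse than the optimum 20.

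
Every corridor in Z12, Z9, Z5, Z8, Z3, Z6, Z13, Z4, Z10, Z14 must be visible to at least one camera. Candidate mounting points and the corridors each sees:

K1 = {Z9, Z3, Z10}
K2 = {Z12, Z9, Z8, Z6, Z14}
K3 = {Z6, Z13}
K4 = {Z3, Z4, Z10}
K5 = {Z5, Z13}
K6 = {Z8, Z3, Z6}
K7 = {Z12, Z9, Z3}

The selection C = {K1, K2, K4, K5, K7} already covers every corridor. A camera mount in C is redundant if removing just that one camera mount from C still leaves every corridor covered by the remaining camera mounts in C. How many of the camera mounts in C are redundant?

Drop K1: the rest still cover every corridor — redundant.
Drop K2: Z8, Z6, Z14 uncovered — not redundant.
Drop K4: Z4 uncovered — not redundant.
Drop K5: Z5, Z13 uncovered — not redundant.
Drop K7: the rest still cover every corridor — redundant.
2 redundant: K1, K7.

2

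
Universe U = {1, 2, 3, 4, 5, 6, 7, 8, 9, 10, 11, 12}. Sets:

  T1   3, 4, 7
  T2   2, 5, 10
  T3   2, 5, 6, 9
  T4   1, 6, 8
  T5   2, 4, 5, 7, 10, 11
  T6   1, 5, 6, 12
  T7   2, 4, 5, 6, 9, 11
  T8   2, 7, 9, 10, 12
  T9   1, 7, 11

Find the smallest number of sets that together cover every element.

4

T1, T4, T5, T8 together cover {1, 2, 3, 4, 5, 6, 7, 8, 9, 10, 11, 12} — every element.
No 3 of the 9 sets cover everything (all 84 triples fall short), so 4 is minimum.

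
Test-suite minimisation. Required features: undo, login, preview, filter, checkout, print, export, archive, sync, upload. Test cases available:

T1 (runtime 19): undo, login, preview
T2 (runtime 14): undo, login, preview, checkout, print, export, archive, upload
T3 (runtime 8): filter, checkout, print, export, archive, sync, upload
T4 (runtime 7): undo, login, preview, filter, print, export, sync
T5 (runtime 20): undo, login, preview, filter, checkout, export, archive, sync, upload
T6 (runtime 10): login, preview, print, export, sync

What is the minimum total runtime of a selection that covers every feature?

15

T3, T4 cover every feature at runtime 8 + 7 = 15.
Any cover uses at least 2 test cases; among all covering selections none totals below 15.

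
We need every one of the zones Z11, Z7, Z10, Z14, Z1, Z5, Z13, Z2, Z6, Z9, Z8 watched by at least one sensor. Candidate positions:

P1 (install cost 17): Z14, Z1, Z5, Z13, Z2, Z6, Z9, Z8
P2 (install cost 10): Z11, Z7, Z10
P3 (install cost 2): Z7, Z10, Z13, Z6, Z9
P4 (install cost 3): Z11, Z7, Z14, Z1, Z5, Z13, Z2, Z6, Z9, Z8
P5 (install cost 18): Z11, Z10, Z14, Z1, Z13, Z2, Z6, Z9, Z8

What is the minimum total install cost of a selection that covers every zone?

P3, P4 cover every zone at install cost 2 + 3 = 5.
Any cover uses at least 2 sensor positions; among all covering selections none totals below 5.

5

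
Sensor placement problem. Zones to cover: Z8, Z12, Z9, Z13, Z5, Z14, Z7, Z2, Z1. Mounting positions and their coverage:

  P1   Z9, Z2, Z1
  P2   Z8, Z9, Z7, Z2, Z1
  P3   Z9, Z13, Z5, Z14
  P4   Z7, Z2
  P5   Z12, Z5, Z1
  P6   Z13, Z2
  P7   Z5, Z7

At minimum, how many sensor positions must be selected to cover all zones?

3

P2, P3, P5 together cover {Z8, Z12, Z9, Z13, Z5, Z14, Z7, Z2, Z1} — every zone.
No 2 of the 7 sensor positions cover everything (all 21 pairs fall short), so 3 is minimum.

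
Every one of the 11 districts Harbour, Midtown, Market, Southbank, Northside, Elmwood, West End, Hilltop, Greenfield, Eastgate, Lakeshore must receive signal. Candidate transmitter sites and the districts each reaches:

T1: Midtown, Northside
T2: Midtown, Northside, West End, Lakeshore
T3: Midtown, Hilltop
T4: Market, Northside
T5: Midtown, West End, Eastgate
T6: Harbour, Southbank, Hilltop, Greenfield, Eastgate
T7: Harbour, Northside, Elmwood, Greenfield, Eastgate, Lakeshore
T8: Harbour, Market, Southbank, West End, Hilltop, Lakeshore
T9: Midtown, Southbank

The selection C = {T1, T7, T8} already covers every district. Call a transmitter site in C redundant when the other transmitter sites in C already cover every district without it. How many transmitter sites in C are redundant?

Drop T1: Midtown uncovered — not redundant.
Drop T7: Elmwood, Greenfield, Eastgate uncovered — not redundant.
Drop T8: Market, Southbank, West End, Hilltop uncovered — not redundant.
None of the transmitter sites in C is redundant.

0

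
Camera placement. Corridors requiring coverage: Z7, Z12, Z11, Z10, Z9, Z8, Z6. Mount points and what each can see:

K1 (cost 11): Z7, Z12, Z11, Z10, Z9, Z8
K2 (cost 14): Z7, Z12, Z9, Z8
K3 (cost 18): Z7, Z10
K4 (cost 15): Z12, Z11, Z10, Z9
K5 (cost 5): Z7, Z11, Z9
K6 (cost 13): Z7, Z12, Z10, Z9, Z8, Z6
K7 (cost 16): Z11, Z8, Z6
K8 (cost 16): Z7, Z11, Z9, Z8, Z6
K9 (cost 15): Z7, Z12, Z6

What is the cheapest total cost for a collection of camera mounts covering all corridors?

18

K5, K6 cover every corridor at cost 5 + 13 = 18.
Any cover uses at least 2 camera mounts; among all covering selections none totals below 18.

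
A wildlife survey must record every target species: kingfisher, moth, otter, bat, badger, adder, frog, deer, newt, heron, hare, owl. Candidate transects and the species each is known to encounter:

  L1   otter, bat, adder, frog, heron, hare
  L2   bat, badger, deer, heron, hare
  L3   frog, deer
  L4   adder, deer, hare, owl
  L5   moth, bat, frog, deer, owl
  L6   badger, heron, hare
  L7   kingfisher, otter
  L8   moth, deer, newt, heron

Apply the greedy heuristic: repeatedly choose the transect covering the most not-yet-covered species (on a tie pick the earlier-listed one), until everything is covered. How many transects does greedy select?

Pick 1: L1 covers 6 new species (otter, bat, adder, frog, heron, hare).
Pick 2: L5 covers 3 new species (moth, deer, owl).
Pick 3: L2 covers 1 new species (badger).
Pick 4: L7 covers 1 new species (kingfisher).
Pick 5: L8 covers 1 new species (newt).
Greedy uses 5 transects.

5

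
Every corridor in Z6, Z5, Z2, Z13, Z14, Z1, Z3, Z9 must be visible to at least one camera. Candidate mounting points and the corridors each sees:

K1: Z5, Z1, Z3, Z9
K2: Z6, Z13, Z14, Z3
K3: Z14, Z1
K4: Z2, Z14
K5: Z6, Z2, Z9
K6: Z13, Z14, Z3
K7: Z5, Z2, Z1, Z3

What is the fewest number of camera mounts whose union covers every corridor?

K1, K2, K4 together cover {Z6, Z5, Z2, Z13, Z14, Z1, Z3, Z9} — every corridor.
No 2 of the 7 camera mounts cover everything (all 21 pairs fall short), so 3 is minimum.

3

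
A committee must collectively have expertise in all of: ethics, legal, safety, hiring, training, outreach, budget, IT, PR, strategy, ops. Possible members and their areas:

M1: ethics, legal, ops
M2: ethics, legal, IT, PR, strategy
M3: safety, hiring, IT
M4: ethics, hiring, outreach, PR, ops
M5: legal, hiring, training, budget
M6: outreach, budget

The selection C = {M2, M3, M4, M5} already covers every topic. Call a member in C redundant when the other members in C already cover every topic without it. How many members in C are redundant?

0

Drop M2: strategy uncovered — not redundant.
Drop M3: safety uncovered — not redundant.
Drop M4: outreach, ops uncovered — not redundant.
Drop M5: training, budget uncovered — not redundant.
None of the members in C is redundant.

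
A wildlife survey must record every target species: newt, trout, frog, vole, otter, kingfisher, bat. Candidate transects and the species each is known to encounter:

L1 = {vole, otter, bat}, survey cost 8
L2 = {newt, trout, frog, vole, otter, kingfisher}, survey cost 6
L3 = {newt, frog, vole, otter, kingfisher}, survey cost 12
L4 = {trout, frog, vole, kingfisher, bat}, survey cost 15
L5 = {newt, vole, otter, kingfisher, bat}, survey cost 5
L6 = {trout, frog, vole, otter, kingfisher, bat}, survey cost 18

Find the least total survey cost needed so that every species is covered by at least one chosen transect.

L2, L5 cover every species at survey cost 6 + 5 = 11.
Any cover uses at least 2 transects; among all covering selections none totals below 11.

11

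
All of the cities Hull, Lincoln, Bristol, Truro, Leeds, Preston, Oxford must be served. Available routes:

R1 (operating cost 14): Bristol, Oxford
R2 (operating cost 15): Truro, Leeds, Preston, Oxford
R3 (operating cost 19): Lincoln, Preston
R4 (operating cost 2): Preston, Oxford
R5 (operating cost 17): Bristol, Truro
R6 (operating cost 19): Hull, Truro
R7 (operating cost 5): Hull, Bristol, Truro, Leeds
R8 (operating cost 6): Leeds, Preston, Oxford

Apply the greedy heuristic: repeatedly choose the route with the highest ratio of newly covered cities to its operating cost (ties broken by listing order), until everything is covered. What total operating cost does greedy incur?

26

Pick 1: R4 adds 2 new (Preston, Oxford) at operating cost 2 (ratio 2/2).
Pick 2: R7 adds 4 new (Hull, Bristol, Truro, Leeds) at operating cost 5 (ratio 4/5).
Pick 3: R3 adds 1 new (Lincoln) at operating cost 19 (ratio 1/19).
Greedy total operating cost: 2 + 5 + 19 = 26.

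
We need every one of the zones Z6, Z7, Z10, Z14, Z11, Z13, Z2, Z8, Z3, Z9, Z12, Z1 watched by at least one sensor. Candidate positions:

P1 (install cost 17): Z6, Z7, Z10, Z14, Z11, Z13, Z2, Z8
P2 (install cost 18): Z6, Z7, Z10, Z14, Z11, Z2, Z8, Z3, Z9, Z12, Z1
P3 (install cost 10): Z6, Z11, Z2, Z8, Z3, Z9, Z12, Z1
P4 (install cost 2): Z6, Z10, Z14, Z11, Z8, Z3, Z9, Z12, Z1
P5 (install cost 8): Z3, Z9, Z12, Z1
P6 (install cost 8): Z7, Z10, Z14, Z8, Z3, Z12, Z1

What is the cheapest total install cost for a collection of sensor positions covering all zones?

19

P1, P4 cover every zone at install cost 17 + 2 = 19.
Any cover uses at least 2 sensor positions; among all covering selections none totals below 19.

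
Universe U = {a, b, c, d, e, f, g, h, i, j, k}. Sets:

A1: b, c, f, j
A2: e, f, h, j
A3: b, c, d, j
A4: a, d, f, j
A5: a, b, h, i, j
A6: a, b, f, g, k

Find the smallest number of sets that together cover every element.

4

A2, A3, A5, A6 together cover {a, b, c, d, e, f, g, h, i, j, k} — every element.
No 3 of the 6 sets cover everything (all 20 triples fall short), so 4 is minimum.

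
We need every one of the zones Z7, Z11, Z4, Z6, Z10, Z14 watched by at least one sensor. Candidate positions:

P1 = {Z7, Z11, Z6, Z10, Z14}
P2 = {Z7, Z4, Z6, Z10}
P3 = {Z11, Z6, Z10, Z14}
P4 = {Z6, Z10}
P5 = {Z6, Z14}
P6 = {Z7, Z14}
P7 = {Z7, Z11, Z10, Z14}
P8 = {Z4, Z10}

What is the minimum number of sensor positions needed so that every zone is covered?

P1, P2 together cover {Z7, Z11, Z4, Z6, Z10, Z14} — every zone.
No single sensor position contains all 6 zones, so 2 is optimal.

2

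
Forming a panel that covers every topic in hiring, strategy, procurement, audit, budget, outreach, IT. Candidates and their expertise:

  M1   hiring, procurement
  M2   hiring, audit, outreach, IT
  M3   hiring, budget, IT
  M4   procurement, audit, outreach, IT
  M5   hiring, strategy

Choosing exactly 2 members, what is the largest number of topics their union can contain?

6

Choosing M3, M4 covers {hiring, procurement, audit, budget, outreach, IT} — 6 topics.
No choice of 2 members does better; here strategy is left uncovered.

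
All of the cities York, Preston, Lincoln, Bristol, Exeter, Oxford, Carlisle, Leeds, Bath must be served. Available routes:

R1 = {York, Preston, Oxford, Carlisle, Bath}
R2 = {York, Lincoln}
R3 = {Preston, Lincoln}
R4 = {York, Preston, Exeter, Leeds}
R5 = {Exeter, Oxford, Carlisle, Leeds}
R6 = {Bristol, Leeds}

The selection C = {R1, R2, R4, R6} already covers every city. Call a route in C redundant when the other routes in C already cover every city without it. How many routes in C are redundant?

Drop R1: Oxford, Carlisle, Bath uncovered — not redundant.
Drop R2: Lincoln uncovered — not redundant.
Drop R4: Exeter uncovered — not redundant.
Drop R6: Bristol uncovered — not redundant.
None of the routes in C is redundant.

0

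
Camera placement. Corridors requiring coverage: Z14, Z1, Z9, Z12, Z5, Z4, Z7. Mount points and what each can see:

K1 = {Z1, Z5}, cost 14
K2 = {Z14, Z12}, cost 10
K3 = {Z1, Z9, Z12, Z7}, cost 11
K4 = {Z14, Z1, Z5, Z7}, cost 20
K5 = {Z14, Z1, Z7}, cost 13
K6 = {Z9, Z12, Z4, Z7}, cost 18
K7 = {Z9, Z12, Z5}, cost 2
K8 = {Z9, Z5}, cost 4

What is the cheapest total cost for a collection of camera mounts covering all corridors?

K5, K6, K7 cover every corridor at cost 13 + 18 + 2 = 33.
Any cover uses at least 2 camera mounts; among all covering selections none totals below 33.

33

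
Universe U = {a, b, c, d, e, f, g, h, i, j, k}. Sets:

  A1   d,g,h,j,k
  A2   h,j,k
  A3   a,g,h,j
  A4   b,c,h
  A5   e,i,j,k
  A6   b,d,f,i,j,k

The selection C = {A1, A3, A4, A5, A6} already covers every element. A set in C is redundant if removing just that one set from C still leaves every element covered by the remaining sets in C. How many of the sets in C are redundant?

1

Drop A1: the rest still cover every element — redundant.
Drop A3: a uncovered — not redundant.
Drop A4: c uncovered — not redundant.
Drop A5: e uncovered — not redundant.
Drop A6: f uncovered — not redundant.
1 redundant: A1.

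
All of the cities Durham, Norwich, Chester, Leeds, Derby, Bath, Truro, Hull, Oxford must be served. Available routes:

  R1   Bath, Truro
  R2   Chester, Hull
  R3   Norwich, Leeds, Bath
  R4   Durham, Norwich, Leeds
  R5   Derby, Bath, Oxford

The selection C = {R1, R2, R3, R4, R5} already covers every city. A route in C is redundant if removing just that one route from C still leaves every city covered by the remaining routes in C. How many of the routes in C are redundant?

Drop R1: Truro uncovered — not redundant.
Drop R2: Chester, Hull uncovered — not redundant.
Drop R3: the rest still cover every city — redundant.
Drop R4: Durham uncovered — not redundant.
Drop R5: Derby, Oxford uncovered — not redundant.
1 redundant: R3.

1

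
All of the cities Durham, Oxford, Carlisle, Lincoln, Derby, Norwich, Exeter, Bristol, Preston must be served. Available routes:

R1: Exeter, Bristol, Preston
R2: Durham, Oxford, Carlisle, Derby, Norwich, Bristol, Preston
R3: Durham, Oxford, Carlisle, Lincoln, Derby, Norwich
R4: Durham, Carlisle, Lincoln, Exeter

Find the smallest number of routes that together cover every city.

R1, R3 together cover {Durham, Oxford, Carlisle, Lincoln, Derby, Norwich, Exeter, Bristol, Preston} — every city.
No single route contains all 9 cities, so 2 is optimal.

2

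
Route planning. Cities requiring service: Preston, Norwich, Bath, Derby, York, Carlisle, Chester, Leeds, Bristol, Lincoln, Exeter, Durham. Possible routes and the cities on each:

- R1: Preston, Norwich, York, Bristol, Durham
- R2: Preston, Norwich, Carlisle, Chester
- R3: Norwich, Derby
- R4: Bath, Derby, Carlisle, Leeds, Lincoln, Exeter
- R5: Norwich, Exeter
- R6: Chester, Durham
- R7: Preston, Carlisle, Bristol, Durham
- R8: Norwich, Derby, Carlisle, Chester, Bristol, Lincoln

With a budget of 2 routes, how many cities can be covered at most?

11

Choosing R1, R4 covers {Preston, Norwich, Bath, Derby, York, Carlisle, Leeds, Bristol, Lincoln, Exeter, Durham} — 11 cities.
No choice of 2 routes does better; here Chester is left uncovered.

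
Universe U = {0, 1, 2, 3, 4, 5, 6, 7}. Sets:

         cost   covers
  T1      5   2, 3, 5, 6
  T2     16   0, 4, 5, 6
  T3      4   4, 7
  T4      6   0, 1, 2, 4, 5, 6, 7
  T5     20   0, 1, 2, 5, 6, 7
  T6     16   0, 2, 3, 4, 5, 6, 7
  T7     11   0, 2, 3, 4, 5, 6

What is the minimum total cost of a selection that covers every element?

T1, T4 cover every element at cost 5 + 6 = 11.
Any cover uses at least 2 sets; among all covering selections none totals below 11.

11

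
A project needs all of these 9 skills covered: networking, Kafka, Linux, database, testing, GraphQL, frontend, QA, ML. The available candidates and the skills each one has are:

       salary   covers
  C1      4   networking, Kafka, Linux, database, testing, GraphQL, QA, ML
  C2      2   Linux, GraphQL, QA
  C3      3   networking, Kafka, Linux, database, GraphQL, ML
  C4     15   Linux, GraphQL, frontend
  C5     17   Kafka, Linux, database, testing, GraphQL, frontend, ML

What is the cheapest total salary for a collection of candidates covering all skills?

19

C1, C4 cover every skill at salary 4 + 15 = 19.
Any cover uses at least 2 candidates; among all covering selections none totals below 19.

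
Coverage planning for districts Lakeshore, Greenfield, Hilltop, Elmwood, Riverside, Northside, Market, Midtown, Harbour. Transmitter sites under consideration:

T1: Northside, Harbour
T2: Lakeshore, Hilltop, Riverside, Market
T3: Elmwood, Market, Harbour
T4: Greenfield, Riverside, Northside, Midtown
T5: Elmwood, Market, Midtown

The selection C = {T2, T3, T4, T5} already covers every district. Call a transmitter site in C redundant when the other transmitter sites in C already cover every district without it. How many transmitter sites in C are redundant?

1

Drop T2: Lakeshore, Hilltop uncovered — not redundant.
Drop T3: Harbour uncovered — not redundant.
Drop T4: Greenfield, Northside uncovered — not redundant.
Drop T5: the rest still cover every district — redundant.
1 redundant: T5.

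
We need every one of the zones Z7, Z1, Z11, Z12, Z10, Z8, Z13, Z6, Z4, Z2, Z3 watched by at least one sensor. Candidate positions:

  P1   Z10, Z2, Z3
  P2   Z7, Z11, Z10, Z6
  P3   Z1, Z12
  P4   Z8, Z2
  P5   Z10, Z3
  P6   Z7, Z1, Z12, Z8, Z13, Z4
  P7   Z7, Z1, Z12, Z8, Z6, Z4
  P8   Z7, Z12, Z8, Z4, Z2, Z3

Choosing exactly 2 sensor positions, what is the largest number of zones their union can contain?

9

Choosing P1, P6 covers {Z7, Z1, Z12, Z10, Z8, Z13, Z4, Z2, Z3} — 9 zones.
No choice of 2 sensor positions does better; here Z11, Z6 are left uncovered.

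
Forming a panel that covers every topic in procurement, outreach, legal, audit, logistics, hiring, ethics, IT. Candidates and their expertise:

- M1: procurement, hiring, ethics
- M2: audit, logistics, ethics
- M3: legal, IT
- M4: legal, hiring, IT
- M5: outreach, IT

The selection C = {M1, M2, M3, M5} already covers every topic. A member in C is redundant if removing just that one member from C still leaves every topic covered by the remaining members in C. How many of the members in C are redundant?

Drop M1: procurement, hiring uncovered — not redundant.
Drop M2: audit, logistics uncovered — not redundant.
Drop M3: legal uncovered — not redundant.
Drop M5: outreach uncovered — not redundant.
None of the members in C is redundant.

0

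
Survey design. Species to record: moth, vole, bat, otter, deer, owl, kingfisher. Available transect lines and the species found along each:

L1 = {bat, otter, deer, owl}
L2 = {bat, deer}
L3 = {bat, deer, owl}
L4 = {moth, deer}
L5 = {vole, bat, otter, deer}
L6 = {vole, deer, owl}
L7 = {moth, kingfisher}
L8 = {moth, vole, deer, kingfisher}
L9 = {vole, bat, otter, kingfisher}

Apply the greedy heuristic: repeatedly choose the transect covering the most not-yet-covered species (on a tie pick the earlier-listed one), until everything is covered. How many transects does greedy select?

Pick 1: L1 covers 4 new species (bat, otter, deer, owl).
Pick 2: L8 covers 3 new species (moth, vole, kingfisher).
Greedy uses 2 transects.

2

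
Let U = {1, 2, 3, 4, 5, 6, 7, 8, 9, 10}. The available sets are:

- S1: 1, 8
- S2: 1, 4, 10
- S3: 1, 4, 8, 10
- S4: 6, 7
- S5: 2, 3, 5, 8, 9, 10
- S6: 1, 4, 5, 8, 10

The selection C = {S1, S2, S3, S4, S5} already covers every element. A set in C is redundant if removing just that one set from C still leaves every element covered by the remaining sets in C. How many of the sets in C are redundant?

Drop S1: the rest still cover every element — redundant.
Drop S2: the rest still cover every element — redundant.
Drop S3: the rest still cover every element — redundant.
Drop S4: 6, 7 uncovered — not redundant.
Drop S5: 2, 3, 5, 9 uncovered — not redundant.
3 redundant: S1, S2, S3.

3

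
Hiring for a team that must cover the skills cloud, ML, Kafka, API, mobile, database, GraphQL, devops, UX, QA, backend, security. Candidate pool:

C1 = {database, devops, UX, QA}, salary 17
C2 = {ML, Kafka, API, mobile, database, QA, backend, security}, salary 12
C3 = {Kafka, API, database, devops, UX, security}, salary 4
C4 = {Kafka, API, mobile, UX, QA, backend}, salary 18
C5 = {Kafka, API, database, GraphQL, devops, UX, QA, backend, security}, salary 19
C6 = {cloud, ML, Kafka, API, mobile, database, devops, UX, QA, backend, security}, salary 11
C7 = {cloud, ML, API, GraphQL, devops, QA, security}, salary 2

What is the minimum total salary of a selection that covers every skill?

13

C6, C7 cover every skill at salary 11 + 2 = 13.
Any cover uses at least 2 candidates; among all covering selections none totals below 13.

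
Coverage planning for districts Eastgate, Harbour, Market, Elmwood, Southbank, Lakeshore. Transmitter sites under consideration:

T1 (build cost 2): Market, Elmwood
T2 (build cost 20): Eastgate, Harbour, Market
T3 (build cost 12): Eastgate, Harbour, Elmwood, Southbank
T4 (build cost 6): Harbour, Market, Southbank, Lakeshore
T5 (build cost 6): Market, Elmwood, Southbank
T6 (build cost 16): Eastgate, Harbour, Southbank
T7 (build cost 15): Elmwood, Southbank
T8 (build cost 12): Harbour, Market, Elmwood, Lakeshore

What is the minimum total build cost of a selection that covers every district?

18

T3, T4 cover every district at build cost 12 + 6 = 18.
Any cover uses at least 2 transmitter sites; among all covering selections none totals below 18.
Greedy by coverage-per-build cost would pick T1, T4, T3 for 20 — worse than the optimum 18.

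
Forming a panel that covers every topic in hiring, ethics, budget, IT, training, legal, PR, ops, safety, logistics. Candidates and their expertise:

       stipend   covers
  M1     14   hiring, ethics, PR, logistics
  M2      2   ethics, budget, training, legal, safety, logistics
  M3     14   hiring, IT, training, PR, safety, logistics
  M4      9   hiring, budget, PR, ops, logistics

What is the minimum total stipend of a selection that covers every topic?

M2, M3, M4 cover every topic at stipend 2 + 14 + 9 = 25.
Any cover uses at least 3 members; among all covering selections none totals below 25.

25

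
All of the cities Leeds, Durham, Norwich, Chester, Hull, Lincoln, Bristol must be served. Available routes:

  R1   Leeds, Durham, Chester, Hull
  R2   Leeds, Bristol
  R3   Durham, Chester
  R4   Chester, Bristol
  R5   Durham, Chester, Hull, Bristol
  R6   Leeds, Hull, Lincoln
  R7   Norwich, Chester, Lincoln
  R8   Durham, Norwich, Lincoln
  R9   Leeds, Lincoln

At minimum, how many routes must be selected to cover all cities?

3

R1, R2, R7 together cover {Leeds, Durham, Norwich, Chester, Hull, Lincoln, Bristol} — every city.
No 2 of the 9 routes cover everything (all 36 pairs fall short), so 3 is minimum.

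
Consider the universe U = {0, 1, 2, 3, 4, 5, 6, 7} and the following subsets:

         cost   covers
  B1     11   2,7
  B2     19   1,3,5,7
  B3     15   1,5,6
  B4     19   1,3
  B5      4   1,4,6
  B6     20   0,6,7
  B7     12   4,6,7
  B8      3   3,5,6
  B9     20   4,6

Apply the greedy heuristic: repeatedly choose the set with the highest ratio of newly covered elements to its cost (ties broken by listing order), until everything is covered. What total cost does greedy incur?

38

Pick 1: B8 adds 3 new (3, 5, 6) at cost 3 (ratio 3/3).
Pick 2: B5 adds 2 new (1, 4) at cost 4 (ratio 2/4).
Pick 3: B1 adds 2 new (2, 7) at cost 11 (ratio 2/11).
Pick 4: B6 adds 1 new (0) at cost 20 (ratio 1/20).
Greedy total cost: 3 + 4 + 11 + 20 = 38.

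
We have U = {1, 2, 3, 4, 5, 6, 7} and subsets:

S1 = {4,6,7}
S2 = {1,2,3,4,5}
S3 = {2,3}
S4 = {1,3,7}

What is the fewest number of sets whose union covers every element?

2

S1, S2 together cover {1, 2, 3, 4, 5, 6, 7} — every element.
No single set contains all 7 elements, so 2 is optimal.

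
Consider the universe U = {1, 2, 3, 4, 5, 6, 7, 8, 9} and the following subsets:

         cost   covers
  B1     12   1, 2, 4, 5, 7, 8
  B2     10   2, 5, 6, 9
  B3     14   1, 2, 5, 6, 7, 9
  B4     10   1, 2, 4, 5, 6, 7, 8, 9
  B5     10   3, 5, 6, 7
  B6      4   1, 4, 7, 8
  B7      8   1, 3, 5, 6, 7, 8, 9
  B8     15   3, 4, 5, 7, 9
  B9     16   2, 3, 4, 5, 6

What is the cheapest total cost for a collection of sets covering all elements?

B4, B7 cover every element at cost 10 + 8 = 18.
Any cover uses at least 2 sets; among all covering selections none totals below 18.
Greedy by coverage-per-cost would pick B6, B7, B2 for 22 — worse than the optimum 18.

18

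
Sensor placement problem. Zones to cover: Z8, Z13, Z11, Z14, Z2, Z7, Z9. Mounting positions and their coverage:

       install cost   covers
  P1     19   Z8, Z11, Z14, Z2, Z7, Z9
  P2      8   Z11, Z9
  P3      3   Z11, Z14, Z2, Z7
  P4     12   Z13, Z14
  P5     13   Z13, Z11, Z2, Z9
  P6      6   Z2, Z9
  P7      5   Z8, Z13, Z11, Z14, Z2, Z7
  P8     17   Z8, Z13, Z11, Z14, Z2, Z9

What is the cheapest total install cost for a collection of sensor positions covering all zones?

11

P6, P7 cover every zone at install cost 6 + 5 = 11.
Any cover uses at least 2 sensor positions; among all covering selections none totals below 11.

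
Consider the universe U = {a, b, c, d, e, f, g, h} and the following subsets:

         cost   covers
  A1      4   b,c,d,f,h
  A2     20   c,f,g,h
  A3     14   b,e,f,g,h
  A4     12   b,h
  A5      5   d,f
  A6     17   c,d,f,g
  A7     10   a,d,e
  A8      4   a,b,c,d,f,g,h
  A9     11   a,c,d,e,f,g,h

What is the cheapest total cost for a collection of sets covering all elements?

14

A7, A8 cover every element at cost 10 + 4 = 14.
Any cover uses at least 2 sets; among all covering selections none totals below 14.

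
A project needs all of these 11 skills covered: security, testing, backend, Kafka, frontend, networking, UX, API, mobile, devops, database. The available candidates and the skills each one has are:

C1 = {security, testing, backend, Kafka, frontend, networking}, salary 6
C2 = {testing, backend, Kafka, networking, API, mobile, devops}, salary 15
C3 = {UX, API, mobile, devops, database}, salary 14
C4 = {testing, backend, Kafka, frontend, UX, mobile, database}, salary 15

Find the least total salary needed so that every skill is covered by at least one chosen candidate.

20

C1, C3 cover every skill at salary 6 + 14 = 20.
Any cover uses at least 2 candidates; among all covering selections none totals below 20.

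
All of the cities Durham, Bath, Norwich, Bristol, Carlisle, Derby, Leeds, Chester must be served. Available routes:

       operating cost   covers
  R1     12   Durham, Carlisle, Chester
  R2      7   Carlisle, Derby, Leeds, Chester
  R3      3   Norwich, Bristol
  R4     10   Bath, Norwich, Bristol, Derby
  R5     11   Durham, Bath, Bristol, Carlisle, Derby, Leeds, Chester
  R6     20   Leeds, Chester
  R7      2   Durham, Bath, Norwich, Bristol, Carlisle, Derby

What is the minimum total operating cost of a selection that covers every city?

9

R2, R7 cover every city at operating cost 7 + 2 = 9.
Any cover uses at least 2 routes; among all covering selections none totals below 9.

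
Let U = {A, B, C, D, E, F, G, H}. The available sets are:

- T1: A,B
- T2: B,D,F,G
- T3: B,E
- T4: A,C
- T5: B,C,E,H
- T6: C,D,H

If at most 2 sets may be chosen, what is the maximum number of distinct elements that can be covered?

7

Choosing T2, T5 covers {B, C, D, E, F, G, H} — 7 elements.
No choice of 2 sets does better; here A is left uncovered.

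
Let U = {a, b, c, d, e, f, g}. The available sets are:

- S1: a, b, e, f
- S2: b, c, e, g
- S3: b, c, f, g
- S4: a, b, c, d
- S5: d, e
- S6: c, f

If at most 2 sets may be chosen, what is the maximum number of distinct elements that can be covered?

6

Choosing S1, S2 covers {a, b, c, e, f, g} — 6 elements.
No choice of 2 sets does better; here d is left uncovered.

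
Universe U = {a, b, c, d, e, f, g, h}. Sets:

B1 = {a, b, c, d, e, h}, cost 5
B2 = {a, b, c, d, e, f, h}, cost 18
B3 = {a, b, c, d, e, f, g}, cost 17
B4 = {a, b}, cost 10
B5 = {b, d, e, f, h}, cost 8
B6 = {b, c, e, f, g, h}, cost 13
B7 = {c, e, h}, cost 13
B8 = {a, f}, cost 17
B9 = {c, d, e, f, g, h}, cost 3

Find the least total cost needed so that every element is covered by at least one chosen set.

8

B1, B9 cover every element at cost 5 + 3 = 8.
Any cover uses at least 2 sets; among all covering selections none totals below 8.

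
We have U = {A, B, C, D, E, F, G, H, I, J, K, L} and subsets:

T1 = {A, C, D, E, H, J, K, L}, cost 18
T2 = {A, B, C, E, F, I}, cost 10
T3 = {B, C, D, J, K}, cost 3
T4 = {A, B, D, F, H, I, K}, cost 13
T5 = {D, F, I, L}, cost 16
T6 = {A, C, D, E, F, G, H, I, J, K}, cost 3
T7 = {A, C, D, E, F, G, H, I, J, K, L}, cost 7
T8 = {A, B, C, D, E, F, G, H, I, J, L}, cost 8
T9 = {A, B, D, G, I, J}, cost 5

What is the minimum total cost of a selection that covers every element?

10

T3, T7 cover every element at cost 3 + 7 = 10.
Any cover uses at least 2 sets; among all covering selections none totals below 10.
Greedy by coverage-per-cost would pick T6, T3, T7 for 13 — worse than the optimum 10.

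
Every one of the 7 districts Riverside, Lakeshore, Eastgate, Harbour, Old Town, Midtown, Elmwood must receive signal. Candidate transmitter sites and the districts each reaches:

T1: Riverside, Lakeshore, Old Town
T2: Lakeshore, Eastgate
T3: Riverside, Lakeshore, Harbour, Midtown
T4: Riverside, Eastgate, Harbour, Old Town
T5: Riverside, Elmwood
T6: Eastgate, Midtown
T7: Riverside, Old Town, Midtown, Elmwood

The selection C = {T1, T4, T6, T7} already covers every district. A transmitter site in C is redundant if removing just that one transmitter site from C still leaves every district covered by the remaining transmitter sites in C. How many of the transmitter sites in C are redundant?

1

Drop T1: Lakeshore uncovered — not redundant.
Drop T4: Harbour uncovered — not redundant.
Drop T6: the rest still cover every district — redundant.
Drop T7: Elmwood uncovered — not redundant.
1 redundant: T6.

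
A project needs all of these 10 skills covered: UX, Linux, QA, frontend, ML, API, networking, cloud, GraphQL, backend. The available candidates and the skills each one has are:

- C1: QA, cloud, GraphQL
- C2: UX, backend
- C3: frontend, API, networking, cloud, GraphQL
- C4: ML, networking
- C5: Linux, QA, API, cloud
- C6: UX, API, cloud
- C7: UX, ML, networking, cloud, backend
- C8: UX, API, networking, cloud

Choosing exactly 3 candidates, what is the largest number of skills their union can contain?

Choosing C3, C5, C7 covers {UX, Linux, QA, frontend, ML, API, networking, cloud, GraphQL, backend} — 10 skills.
That is all 10 skills.

10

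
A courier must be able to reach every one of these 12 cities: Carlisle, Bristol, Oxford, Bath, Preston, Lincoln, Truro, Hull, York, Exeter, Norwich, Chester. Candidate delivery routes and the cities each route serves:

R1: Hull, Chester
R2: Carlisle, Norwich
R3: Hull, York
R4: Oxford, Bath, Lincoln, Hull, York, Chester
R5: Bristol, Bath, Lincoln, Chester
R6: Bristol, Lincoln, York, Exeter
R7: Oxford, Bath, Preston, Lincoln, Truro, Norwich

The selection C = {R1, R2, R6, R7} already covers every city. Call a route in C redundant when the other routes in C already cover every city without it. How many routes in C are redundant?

0

Drop R1: Hull, Chester uncovered — not redundant.
Drop R2: Carlisle uncovered — not redundant.
Drop R6: Bristol, York, Exeter uncovered — not redundant.
Drop R7: Oxford, Bath, Preston, Truro uncovered — not redundant.
None of the routes in C is redundant.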